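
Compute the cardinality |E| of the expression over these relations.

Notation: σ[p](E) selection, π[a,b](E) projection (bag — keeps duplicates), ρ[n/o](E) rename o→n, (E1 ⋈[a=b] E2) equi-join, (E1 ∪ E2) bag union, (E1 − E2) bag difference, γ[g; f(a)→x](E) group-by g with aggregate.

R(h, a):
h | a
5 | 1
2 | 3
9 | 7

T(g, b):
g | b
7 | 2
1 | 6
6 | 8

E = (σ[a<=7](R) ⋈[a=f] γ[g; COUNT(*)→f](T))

Per-node cardinality:
  R → 3
  σ[a<=7](R) → 3
  T → 3
  γ[g; COUNT(*)→f](T) → 3
  (σ[a<=7](R) ⋈[a=f] γ[g; COUNT(*)→f](T)) → 3

|E| = 3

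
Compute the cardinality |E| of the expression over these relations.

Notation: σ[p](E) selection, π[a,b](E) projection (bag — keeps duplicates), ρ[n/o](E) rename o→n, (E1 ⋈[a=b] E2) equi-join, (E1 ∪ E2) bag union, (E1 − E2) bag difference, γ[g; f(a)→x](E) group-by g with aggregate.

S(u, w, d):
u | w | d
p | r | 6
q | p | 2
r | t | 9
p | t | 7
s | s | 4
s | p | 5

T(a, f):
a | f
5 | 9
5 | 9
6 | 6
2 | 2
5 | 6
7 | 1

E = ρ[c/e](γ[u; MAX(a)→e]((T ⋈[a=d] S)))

Per-node cardinality:
  T → 6
  S → 6
  (T ⋈[a=d] S) → 6
  γ[u; MAX(a)→e]((T ⋈[a=d] S)) → 3
  ρ[c/e](γ[u; MAX(a)→e]((T ⋈[a=d] S))) → 3

|E| = 3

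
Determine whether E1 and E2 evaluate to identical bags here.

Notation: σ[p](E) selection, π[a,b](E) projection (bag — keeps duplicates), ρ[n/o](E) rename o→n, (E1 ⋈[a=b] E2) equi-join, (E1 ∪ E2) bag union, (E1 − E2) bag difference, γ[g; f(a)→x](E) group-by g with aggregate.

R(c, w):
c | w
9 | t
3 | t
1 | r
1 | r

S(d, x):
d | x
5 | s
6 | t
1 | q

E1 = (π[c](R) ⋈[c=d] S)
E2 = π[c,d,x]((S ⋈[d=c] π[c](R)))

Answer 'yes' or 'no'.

E1 subexpression sizes:
  R → 4
  π[c](R) → 4
  S → 3
  (π[c](R) ⋈[c=d] S) → 2
E2 subexpression sizes:
  S → 3
  R → 4
  π[c](R) → 4
  (S ⋈[d=c] π[c](R)) → 2
  π[c,d,x]((S ⋈[d=c] π[c](R))) → 2

E1 and E2 produce the same multiset:
c | d | x
1 | 1 | q
1 | 1 | q

yes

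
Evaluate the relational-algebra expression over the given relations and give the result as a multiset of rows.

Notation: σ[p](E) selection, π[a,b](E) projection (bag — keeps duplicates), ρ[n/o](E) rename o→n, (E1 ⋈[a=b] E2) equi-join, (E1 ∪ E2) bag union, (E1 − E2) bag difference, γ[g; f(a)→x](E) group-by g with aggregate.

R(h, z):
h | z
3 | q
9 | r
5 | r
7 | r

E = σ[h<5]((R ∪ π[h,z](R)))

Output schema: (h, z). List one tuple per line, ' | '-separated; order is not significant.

Subexpression sizes:
  R → 4
  R → 4
  π[h,z](R) → 4
  (R ∪ π[h,z](R)) → 8
  σ[h<5]((R ∪ π[h,z](R))) → 2

== RESULT ==
h | z
3 | q
3 | q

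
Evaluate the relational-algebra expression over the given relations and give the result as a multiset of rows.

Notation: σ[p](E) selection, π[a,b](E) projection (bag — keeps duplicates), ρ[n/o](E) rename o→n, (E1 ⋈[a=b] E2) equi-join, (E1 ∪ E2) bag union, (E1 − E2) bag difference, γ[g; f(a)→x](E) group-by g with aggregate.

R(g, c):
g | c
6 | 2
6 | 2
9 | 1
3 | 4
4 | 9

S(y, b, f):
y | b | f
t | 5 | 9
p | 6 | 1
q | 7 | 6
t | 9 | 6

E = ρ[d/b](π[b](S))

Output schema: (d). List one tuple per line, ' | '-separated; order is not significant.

Row counts bottom-up:
  S → 4
  π[b](S) → 4
  ρ[d/b](π[b](S)) → 4

== RESULT ==
d
5
6
7
9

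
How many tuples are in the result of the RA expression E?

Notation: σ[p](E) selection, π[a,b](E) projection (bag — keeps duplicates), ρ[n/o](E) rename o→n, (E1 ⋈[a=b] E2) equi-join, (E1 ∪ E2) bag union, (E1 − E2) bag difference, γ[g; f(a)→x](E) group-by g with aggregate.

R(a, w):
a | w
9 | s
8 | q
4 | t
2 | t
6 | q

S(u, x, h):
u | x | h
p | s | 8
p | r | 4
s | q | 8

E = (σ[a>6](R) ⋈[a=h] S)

Stepwise |·|:
  R → 5
  σ[a>6](R) → 2
  S → 3
  (σ[a>6](R) ⋈[a=h] S) → 2

|E| = 2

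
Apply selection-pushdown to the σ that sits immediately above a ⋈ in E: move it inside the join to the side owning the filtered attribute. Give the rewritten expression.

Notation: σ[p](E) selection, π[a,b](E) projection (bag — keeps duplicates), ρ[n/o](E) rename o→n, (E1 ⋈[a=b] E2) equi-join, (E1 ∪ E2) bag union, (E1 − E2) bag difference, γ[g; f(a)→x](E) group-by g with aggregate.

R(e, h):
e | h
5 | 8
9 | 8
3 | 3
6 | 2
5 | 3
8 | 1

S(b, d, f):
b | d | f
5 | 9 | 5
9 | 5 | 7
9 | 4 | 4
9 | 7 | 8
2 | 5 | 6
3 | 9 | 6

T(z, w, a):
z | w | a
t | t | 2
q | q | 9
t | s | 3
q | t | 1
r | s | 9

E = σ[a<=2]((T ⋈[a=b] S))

σ filters on a, owned by the left side.
E' = (σ[a<=2](T) ⋈[a=b] S)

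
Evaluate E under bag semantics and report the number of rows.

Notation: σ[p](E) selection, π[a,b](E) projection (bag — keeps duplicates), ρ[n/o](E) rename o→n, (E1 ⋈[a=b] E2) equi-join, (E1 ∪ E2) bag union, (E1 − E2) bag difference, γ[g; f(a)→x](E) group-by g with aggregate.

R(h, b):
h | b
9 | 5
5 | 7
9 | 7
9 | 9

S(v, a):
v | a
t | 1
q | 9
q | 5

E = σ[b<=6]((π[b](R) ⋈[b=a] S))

Per-node cardinality:
  R → 4
  π[b](R) → 4
  S → 3
  (π[b](R) ⋈[b=a] S) → 2
  σ[b<=6]((π[b](R) ⋈[b=a] S)) → 1

|E| = 1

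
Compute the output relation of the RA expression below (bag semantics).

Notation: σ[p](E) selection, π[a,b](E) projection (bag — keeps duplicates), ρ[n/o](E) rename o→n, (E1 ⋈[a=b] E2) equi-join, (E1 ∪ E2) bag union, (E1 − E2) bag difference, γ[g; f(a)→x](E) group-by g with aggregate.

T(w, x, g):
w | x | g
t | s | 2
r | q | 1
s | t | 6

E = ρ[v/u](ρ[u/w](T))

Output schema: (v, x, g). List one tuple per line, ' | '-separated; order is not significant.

Per-node cardinality:
  T → 3
  ρ[u/w](T) → 3
  ρ[v/u](ρ[u/w](T)) → 3

== RESULT ==
v | x | g
r | q | 1
s | t | 6
t | s | 2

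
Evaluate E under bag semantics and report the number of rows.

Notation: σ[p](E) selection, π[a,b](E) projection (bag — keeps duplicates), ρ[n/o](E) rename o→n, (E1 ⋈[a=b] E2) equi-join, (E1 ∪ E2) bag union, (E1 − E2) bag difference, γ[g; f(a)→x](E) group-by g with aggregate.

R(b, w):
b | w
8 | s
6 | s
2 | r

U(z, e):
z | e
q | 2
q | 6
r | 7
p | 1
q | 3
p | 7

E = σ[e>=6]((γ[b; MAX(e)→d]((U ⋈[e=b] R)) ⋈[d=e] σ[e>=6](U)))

Stepwise |·|:
  U → 6
  R → 3
  (U ⋈[e=b] R) → 2
  γ[b; MAX(e)→d]((U ⋈[e=b] R)) → 2
  U → 6
  σ[e>=6](U) → 3
  (γ[b; MAX(e)→d]((U ⋈[e=b] R)) ⋈[d=e] σ[e>=6](U)) → 1
  σ[e>=6]((γ[b; MAX(e)→d]((U ⋈[e=b] R)) ⋈[d=e] σ[e>=6](U))) → 1

|E| = 1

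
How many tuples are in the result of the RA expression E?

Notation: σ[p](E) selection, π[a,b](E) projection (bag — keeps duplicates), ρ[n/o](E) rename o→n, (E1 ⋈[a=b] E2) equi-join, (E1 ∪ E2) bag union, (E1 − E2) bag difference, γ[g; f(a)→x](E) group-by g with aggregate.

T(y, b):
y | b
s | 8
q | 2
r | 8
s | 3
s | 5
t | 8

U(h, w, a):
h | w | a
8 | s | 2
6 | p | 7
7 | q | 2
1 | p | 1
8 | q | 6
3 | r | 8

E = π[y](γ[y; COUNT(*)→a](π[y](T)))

Row counts bottom-up:
  T → 6
  π[y](T) → 6
  γ[y; COUNT(*)→a](π[y](T)) → 4
  π[y](γ[y; COUNT(*)→a](π[y](T))) → 4

|E| = 4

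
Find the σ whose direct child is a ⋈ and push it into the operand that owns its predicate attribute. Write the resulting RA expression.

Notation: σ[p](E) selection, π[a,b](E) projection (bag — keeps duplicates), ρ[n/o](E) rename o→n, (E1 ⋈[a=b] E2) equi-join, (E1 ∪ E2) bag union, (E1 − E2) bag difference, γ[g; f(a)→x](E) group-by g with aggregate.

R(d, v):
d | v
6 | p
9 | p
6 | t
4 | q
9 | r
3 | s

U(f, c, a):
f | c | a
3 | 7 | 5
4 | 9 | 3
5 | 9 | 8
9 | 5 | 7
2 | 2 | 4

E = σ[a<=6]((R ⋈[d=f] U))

σ filters on a, owned by the right side.
E' = (R ⋈[d=f] σ[a<=6](U))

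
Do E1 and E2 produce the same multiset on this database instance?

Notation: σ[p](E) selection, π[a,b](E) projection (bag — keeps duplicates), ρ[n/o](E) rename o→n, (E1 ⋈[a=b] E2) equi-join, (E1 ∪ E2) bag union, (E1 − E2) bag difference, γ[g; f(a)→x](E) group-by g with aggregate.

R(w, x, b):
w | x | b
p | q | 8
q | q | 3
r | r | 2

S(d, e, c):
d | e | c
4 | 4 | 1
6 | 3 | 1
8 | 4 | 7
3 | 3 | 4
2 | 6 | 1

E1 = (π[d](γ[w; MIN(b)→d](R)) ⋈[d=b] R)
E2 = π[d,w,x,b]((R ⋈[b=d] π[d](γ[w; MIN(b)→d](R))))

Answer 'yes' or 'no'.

E1 per-node cardinality:
  R → 3
  γ[w; MIN(b)→d](R) → 3
  π[d](γ[w; MIN(b)→d](R)) → 3
  R → 3
  (π[d](γ[w; MIN(b)→d](R)) ⋈[d=b] R) → 3
E2 per-node cardinality:
  R → 3
  R → 3
  γ[w; MIN(b)→d](R) → 3
  π[d](γ[w; MIN(b)→d](R)) → 3
  (R ⋈[b=d] π[d](γ[w; MIN(b)→d](R))) → 3
  π[d,w,x,b]((R ⋈[b=d] π[d](γ[w; MIN(b)→d](R)))) → 3

E1 and E2 produce the same multiset:
d | w | x | b
2 | r | r | 2
3 | q | q | 3
8 | p | q | 8

yes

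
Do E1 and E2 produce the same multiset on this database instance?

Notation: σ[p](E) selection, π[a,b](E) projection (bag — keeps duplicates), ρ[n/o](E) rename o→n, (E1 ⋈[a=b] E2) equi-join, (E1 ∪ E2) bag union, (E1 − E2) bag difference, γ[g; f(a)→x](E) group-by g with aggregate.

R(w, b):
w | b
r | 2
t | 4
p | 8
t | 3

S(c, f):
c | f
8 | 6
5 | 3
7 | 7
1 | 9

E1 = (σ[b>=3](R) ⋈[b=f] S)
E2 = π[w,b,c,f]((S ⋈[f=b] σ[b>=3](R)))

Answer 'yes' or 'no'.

E1 row counts bottom-up:
  R → 4
  σ[b>=3](R) → 3
  S → 4
  (σ[b>=3](R) ⋈[b=f] S) → 1
E2 row counts bottom-up:
  S → 4
  R → 4
  σ[b>=3](R) → 3
  (S ⋈[f=b] σ[b>=3](R)) → 1
  π[w,b,c,f]((S ⋈[f=b] σ[b>=3](R))) → 1

E1 and E2 produce the same multiset:
w | b | c | f
t | 3 | 5 | 3

yes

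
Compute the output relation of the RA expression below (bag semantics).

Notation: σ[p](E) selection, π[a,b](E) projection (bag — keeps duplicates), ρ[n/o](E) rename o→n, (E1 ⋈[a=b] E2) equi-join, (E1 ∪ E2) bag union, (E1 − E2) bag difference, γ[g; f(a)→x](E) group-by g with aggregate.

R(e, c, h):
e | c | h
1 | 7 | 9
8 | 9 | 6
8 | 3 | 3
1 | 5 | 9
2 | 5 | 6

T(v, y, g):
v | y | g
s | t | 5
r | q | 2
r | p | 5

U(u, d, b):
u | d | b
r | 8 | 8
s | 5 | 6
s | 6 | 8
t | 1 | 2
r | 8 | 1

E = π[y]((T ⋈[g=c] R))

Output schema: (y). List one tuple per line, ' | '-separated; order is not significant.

Subexpression sizes:
  T → 3
  R → 5
  (T ⋈[g=c] R) → 4
  π[y]((T ⋈[g=c] R)) → 4

== RESULT ==
y
p
p
t
t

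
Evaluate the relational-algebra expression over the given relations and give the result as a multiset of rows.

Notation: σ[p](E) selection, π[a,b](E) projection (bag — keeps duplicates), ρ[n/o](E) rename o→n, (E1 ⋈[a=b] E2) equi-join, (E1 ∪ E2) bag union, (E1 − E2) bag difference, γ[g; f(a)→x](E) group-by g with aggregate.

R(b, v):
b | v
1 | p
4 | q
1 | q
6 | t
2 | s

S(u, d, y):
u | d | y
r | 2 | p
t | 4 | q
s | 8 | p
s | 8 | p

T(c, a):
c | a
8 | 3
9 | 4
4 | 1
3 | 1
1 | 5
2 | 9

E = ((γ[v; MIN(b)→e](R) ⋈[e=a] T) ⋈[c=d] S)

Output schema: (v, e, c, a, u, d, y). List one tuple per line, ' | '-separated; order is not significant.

Per-node cardinality:
  R → 5
  γ[v; MIN(b)→e](R) → 4
  T → 6
  (γ[v; MIN(b)→e](R) ⋈[e=a] T) → 4
  S → 4
  ((γ[v; MIN(b)→e](R) ⋈[e=a] T) ⋈[c=d] S) → 2

== RESULT ==
v | e | c | a | u | d | y
p | 1 | 4 | 1 | t | 4 | q
q | 1 | 4 | 1 | t | 4 | q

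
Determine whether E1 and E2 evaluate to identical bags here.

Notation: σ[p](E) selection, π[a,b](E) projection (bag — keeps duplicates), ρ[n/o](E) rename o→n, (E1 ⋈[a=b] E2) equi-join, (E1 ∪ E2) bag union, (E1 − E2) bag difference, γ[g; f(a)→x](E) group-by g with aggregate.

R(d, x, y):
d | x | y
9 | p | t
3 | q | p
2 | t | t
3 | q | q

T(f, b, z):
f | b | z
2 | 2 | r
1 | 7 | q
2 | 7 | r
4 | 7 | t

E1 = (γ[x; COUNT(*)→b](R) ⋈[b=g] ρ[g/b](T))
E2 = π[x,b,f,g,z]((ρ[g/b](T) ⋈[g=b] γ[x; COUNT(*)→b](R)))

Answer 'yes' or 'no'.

E1 subexpression sizes:
  R → 4
  γ[x; COUNT(*)→b](R) → 3
  T → 4
  ρ[g/b](T) → 4
  (γ[x; COUNT(*)→b](R) ⋈[b=g] ρ[g/b](T)) → 1
E2 subexpression sizes:
  T → 4
  ρ[g/b](T) → 4
  R → 4
  γ[x; COUNT(*)→b](R) → 3
  (ρ[g/b](T) ⋈[g=b] γ[x; COUNT(*)→b](R)) → 1
  π[x,b,f,g,z]((ρ[g/b](T) ⋈[g=b] γ[x; COUNT(*)→b](R))) → 1

E1 and E2 produce the same multiset:
x | b | f | g | z
q | 2 | 2 | 2 | r

yes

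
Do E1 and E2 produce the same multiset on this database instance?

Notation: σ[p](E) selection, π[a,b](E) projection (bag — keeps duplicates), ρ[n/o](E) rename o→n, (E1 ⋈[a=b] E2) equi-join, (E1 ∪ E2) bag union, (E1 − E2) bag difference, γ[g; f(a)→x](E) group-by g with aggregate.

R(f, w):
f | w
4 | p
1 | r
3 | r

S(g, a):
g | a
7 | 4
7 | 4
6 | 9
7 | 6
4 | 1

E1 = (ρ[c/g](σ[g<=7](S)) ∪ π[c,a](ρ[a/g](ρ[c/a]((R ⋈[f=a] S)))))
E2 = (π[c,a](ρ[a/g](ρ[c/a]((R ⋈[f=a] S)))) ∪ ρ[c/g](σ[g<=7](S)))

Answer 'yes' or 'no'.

E1 subexpression sizes:
  S → 5
  σ[g<=7](S) → 5
  ρ[c/g](σ[g<=7](S)) → 5
  R → 3
  S → 5
  (R ⋈[f=a] S) → 3
  ρ[c/a]((R ⋈[f=a] S)) → 3
  ρ[a/g](ρ[c/a]((R ⋈[f=a] S))) → 3
  π[c,a](ρ[a/g](ρ[c/a]((R ⋈[f=a] S)))) → 3
  (ρ[c/g](σ[g<=7](S)) ∪ π[c,a](ρ[a/g](ρ[c/a]((R ⋈[f=a] S))))) → 8
E2 subexpression sizes:
  R → 3
  S → 5
  (R ⋈[f=a] S) → 3
  ρ[c/a]((R ⋈[f=a] S)) → 3
  ρ[a/g](ρ[c/a]((R ⋈[f=a] S))) → 3
  π[c,a](ρ[a/g](ρ[c/a]((R ⋈[f=a] S)))) → 3
  S → 5
  σ[g<=7](S) → 5
  ρ[c/g](σ[g<=7](S)) → 5
  (π[c,a](ρ[a/g](ρ[c/a]((R ⋈[f=a] S)))) ∪ ρ[c/g](σ[g<=7](S))) → 8

E1 and E2 produce the same multiset:
c | a
1 | 4
4 | 1
4 | 7
4 | 7
6 | 9
7 | 4
7 | 4
7 | 6

yes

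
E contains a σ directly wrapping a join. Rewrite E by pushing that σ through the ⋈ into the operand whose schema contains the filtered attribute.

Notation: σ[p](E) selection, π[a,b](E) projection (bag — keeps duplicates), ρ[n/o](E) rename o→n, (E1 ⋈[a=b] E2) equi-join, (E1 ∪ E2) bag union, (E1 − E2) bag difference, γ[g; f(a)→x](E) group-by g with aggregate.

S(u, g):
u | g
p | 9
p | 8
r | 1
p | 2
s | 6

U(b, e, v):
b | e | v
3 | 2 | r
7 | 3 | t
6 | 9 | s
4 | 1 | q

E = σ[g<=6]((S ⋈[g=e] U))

σ filters on g, owned by the left side.
E' = (σ[g<=6](S) ⋈[g=e] U)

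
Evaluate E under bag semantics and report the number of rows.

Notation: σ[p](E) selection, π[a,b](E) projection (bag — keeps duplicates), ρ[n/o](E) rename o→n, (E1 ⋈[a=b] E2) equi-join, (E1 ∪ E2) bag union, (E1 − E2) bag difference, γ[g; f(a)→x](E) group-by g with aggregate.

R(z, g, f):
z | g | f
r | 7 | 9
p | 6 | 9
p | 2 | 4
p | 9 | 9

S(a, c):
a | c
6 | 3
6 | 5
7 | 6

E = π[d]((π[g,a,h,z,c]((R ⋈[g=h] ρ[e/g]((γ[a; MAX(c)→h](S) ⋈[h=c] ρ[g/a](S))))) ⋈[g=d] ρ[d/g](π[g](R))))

Subexpression sizes:
  R → 4
  S → 3
  γ[a; MAX(c)→h](S) → 2
  S → 3
  ρ[g/a](S) → 3
  (γ[a; MAX(c)→h](S) ⋈[h=c] ρ[g/a](S)) → 2
  ρ[e/g]((γ[a; MAX(c)→h](S) ⋈[h=c] ρ[g/a](S))) → 2
  (R ⋈[g=h] ρ[e/g]((γ[a; MAX(c)→h](S) ⋈[h=c] ρ[g/a](S)))) → 1
  π[g,a,h,z,c]((R ⋈[g=h] ρ[e/g]((γ[a; MAX(c)→h](S) ⋈[h=c] ρ[g/a](S))))) → 1
  R → 4
  π[g](R) → 4
  ρ[d/g](π[g](R)) → 4
  (π[g,a,h,z,c]((R ⋈[g=h] ρ[e/g]((γ[a; MAX(c)→h](S) ⋈[h=c] ρ[g/a](S))))) ⋈[g=d] ρ[d/g](π[g](R))) → 1
  π[d]((π[g,a,h,z,c]((R ⋈[g=h] ρ[e/g]((γ[a; MAX(c)→h](S) ⋈[h=c] ρ[g/a](S))))) ⋈[g=d] ρ[d/g](π[g](R)))) → 1

|E| = 1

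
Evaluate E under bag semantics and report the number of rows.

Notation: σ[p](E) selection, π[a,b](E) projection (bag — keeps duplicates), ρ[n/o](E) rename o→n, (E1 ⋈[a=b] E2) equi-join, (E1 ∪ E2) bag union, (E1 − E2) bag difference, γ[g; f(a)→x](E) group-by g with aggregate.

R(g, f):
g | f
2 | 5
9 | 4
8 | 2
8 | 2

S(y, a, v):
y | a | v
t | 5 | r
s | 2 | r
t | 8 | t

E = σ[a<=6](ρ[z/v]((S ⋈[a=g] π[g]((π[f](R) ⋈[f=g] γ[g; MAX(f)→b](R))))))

Stepwise |·|:
  S → 3
  R → 4
  π[f](R) → 4
  R → 4
  γ[g; MAX(f)→b](R) → 3
  (π[f](R) ⋈[f=g] γ[g; MAX(f)→b](R)) → 2
  π[g]((π[f](R) ⋈[f=g] γ[g; MAX(f)→b](R))) → 2
  (S ⋈[a=g] π[g]((π[f](R) ⋈[f=g] γ[g; MAX(f)→b](R)))) → 2
  ρ[z/v]((S ⋈[a=g] π[g]((π[f](R) ⋈[f=g] γ[g; MAX(f)→b](R))))) → 2
  σ[a<=6](ρ[z/v]((S ⋈[a=g] π[g]((π[f](R) ⋈[f=g] γ[g; MAX(f)→b](R)))))) → 2

|E| = 2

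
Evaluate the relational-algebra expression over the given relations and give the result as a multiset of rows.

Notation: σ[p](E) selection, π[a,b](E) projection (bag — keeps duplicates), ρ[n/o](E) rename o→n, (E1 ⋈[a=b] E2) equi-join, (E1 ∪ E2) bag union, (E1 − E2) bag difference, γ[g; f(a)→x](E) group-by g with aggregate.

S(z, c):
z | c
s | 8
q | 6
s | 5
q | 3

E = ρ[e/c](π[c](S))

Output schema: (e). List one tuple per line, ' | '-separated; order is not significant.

Row counts bottom-up:
  S → 4
  π[c](S) → 4
  ρ[e/c](π[c](S)) → 4

== RESULT ==
e
3
5
6
8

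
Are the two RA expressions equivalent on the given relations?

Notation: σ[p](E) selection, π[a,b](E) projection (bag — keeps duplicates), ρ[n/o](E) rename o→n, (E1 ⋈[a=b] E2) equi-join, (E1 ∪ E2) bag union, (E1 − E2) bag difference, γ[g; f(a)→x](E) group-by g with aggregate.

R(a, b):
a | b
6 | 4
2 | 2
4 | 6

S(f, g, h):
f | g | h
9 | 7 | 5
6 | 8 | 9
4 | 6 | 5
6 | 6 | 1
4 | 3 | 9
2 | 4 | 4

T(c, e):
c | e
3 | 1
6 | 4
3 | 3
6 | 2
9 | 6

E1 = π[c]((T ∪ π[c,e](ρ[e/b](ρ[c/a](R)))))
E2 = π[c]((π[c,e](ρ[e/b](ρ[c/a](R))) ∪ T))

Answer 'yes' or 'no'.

E1 per-node cardinality:
  T → 5
  R → 3
  ρ[c/a](R) → 3
  ρ[e/b](ρ[c/a](R)) → 3
  π[c,e](ρ[e/b](ρ[c/a](R))) → 3
  (T ∪ π[c,e](ρ[e/b](ρ[c/a](R)))) → 8
  π[c]((T ∪ π[c,e](ρ[e/b](ρ[c/a](R))))) → 8
E2 per-node cardinality:
  R → 3
  ρ[c/a](R) → 3
  ρ[e/b](ρ[c/a](R)) → 3
  π[c,e](ρ[e/b](ρ[c/a](R))) → 3
  T → 5
  (π[c,e](ρ[e/b](ρ[c/a](R))) ∪ T) → 8
  π[c]((π[c,e](ρ[e/b](ρ[c/a](R))) ∪ T)) → 8

E1 and E2 produce the same multiset:
c
2
3
3
4
6
6
6
9

yes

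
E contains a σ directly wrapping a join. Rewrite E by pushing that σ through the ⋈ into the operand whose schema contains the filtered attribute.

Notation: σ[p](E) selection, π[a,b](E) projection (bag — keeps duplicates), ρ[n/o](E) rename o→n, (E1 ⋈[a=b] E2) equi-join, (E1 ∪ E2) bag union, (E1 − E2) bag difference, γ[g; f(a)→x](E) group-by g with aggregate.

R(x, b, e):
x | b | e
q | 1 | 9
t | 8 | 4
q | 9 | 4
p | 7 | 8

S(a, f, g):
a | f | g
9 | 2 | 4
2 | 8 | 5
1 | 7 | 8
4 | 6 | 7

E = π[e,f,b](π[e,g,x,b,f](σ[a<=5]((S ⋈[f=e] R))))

σ filters on a, owned by the left side.
E' = π[e,f,b](π[e,g,x,b,f]((σ[a<=5](S) ⋈[f=e] R)))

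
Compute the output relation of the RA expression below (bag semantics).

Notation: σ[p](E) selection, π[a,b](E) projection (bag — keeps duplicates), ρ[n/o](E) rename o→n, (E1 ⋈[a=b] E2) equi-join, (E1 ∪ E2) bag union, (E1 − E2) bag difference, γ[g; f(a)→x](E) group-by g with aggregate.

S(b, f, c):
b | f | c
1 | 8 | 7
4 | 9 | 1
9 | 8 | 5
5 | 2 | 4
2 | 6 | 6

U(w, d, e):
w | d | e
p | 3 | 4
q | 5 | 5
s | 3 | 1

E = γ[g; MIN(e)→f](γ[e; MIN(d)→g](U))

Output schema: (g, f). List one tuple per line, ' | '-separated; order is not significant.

Subexpression sizes:
  U → 3
  γ[e; MIN(d)→g](U) → 3
  γ[g; MIN(e)→f](γ[e; MIN(d)→g](U)) → 2

== RESULT ==
g | f
3 | 1
5 | 5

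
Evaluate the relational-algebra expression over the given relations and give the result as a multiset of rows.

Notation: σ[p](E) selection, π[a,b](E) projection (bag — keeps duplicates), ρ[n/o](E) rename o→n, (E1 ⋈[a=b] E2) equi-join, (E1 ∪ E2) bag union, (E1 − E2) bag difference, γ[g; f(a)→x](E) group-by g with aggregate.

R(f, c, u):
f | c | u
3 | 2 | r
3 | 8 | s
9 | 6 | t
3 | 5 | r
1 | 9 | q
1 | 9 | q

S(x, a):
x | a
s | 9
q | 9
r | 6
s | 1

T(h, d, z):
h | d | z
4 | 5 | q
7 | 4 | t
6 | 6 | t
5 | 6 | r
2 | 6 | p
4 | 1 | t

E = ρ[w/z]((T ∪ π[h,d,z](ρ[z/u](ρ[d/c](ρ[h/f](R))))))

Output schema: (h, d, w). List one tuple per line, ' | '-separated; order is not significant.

Per-node cardinality:
  T → 6
  R → 6
  ρ[h/f](R) → 6
  ρ[d/c](ρ[h/f](R)) → 6
  ρ[z/u](ρ[d/c](ρ[h/f](R))) → 6
  π[h,d,z](ρ[z/u](ρ[d/c](ρ[h/f](R)))) → 6
  (T ∪ π[h,d,z](ρ[z/u](ρ[d/c](ρ[h/f](R))))) → 12
  ρ[w/z]((T ∪ π[h,d,z](ρ[z/u](ρ[d/c](ρ[h/f](R)))))) → 12

== RESULT ==
h | d | w
1 | 9 | q
1 | 9 | q
2 | 6 | p
3 | 2 | r
3 | 5 | r
3 | 8 | s
4 | 1 | t
4 | 5 | q
5 | 6 | r
6 | 6 | t
7 | 4 | t
9 | 6 | t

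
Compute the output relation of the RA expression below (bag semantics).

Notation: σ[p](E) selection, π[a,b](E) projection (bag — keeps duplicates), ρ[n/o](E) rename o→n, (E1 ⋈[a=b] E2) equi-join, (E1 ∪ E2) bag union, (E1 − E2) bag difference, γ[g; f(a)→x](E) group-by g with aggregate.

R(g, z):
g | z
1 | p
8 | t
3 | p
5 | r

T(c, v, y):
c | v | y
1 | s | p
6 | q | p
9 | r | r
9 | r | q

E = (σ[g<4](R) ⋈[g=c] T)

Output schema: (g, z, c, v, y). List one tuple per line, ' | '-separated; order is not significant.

Row counts bottom-up:
  R → 4
  σ[g<4](R) → 2
  T → 4
  (σ[g<4](R) ⋈[g=c] T) → 1

== RESULT ==
g | z | c | v | y
1 | p | 1 | s | p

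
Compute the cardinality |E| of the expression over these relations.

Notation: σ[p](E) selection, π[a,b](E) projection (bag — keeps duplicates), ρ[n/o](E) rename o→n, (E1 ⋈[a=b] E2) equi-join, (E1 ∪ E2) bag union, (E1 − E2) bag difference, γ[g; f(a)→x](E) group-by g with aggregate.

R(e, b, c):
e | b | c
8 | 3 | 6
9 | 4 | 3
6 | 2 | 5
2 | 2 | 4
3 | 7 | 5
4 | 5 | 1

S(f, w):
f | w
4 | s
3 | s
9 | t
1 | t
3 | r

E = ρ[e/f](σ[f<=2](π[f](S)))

Per-node cardinality:
  S → 5
  π[f](S) → 5
  σ[f<=2](π[f](S)) → 1
  ρ[e/f](σ[f<=2](π[f](S))) → 1

|E| = 1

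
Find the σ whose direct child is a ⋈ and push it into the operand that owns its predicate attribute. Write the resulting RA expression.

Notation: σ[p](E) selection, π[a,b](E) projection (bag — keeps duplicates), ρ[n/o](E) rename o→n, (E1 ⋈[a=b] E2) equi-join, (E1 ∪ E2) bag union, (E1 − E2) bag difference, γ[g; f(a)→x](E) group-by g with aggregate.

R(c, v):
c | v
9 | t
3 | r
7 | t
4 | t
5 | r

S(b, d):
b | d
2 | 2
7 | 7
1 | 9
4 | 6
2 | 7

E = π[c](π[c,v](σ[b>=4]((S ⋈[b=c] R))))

σ filters on b, owned by the left side.
E' = π[c](π[c,v]((σ[b>=4](S) ⋈[b=c] R)))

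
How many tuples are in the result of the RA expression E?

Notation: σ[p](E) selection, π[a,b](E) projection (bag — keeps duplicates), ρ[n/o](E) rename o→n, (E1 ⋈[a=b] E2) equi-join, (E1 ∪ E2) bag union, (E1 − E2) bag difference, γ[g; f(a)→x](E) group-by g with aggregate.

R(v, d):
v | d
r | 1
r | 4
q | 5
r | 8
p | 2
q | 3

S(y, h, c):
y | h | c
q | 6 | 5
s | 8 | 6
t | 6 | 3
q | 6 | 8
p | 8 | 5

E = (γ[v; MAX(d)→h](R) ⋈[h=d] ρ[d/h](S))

Subexpression sizes:
  R → 6
  γ[v; MAX(d)→h](R) → 3
  S → 5
  ρ[d/h](S) → 5
  (γ[v; MAX(d)→h](R) ⋈[h=d] ρ[d/h](S)) → 2

|E| = 2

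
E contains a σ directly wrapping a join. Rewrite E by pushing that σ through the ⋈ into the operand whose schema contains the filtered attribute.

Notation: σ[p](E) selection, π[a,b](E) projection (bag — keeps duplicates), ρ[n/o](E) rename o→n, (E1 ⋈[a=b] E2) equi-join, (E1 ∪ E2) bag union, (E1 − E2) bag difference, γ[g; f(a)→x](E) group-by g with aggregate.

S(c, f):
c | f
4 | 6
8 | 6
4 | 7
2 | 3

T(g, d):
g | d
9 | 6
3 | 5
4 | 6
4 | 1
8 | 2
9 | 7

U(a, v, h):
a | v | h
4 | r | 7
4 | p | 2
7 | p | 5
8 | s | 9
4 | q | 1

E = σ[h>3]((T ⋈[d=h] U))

σ filters on h, owned by the right side.
E' = (T ⋈[d=h] σ[h>3](U))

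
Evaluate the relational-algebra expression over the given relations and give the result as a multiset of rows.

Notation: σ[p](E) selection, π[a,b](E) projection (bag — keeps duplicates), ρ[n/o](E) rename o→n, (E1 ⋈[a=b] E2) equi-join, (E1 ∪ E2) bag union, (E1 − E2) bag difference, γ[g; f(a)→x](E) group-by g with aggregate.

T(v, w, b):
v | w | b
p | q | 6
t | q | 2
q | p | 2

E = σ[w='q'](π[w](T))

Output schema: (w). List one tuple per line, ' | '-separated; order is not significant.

Per-node cardinality:
  T → 3
  π[w](T) → 3
  σ[w='q'](π[w](T)) → 2

== RESULT ==
w
q
q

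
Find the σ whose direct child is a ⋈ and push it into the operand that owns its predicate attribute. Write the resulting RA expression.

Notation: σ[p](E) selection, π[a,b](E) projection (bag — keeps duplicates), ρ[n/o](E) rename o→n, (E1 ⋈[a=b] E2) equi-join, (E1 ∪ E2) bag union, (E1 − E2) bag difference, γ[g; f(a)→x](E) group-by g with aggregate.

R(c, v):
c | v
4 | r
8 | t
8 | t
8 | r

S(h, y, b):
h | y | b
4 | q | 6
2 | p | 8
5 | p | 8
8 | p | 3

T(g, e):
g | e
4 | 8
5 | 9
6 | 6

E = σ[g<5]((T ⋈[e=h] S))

σ filters on g, owned by the left side.
E' = (σ[g<5](T) ⋈[e=h] S)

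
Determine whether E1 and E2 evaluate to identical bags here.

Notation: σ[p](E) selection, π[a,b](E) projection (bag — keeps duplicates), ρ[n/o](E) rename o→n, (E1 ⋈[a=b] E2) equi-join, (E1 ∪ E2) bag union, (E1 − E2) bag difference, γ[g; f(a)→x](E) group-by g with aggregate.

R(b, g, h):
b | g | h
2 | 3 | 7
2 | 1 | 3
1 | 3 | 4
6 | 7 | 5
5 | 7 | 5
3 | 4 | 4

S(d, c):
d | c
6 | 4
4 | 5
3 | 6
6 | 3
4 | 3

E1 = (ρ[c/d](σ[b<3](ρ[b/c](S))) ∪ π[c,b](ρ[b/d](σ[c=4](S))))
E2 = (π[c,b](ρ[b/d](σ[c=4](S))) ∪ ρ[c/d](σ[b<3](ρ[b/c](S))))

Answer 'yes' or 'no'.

E1 per-node cardinality:
  S → 5
  ρ[b/c](S) → 5
  σ[b<3](ρ[b/c](S)) → 0
  ρ[c/d](σ[b<3](ρ[b/c](S))) → 0
  S → 5
  σ[c=4](S) → 1
  ρ[b/d](σ[c=4](S)) → 1
  π[c,b](ρ[b/d](σ[c=4](S))) → 1
  (ρ[c/d](σ[b<3](ρ[b/c](S))) ∪ π[c,b](ρ[b/d](σ[c=4](S)))) → 1
E2 per-node cardinality:
  S → 5
  σ[c=4](S) → 1
  ρ[b/d](σ[c=4](S)) → 1
  π[c,b](ρ[b/d](σ[c=4](S))) → 1
  S → 5
  ρ[b/c](S) → 5
  σ[b<3](ρ[b/c](S)) → 0
  ρ[c/d](σ[b<3](ρ[b/c](S))) → 0
  (π[c,b](ρ[b/d](σ[c=4](S))) ∪ ρ[c/d](σ[b<3](ρ[b/c](S)))) → 1

E1 and E2 produce the same multiset:
c | b
4 | 6

yes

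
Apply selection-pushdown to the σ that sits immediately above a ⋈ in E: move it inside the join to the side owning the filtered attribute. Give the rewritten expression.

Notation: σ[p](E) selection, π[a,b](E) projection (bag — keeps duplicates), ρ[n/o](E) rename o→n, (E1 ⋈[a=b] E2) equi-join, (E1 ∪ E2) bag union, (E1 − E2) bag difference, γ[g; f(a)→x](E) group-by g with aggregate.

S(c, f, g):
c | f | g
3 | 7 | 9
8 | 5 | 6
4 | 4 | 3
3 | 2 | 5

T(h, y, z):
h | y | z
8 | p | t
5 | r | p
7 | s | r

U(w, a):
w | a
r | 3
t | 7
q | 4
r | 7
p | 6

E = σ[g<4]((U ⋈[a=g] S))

σ filters on g, owned by the right side.
E' = (U ⋈[a=g] σ[g<4](S))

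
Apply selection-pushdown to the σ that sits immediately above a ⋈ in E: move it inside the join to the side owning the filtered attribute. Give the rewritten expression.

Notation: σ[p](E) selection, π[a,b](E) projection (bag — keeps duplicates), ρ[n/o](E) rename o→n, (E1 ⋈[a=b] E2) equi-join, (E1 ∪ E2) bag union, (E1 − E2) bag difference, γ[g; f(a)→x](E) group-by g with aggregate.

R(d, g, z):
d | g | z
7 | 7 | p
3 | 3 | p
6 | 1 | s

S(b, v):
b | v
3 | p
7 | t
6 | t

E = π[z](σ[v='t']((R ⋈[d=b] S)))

σ filters on v, owned by the right side.
E' = π[z]((R ⋈[d=b] σ[v='t'](S)))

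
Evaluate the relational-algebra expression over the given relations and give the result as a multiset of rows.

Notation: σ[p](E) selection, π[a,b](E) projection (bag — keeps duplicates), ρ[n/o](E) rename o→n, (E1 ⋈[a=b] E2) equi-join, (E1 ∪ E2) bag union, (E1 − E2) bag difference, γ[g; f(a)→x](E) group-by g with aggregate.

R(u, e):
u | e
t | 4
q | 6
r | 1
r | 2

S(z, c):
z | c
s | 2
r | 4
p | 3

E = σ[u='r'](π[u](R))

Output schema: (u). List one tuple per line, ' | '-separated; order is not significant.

Per-node cardinality:
  R → 4
  π[u](R) → 4
  σ[u='r'](π[u](R)) → 2

== RESULT ==
u
r
r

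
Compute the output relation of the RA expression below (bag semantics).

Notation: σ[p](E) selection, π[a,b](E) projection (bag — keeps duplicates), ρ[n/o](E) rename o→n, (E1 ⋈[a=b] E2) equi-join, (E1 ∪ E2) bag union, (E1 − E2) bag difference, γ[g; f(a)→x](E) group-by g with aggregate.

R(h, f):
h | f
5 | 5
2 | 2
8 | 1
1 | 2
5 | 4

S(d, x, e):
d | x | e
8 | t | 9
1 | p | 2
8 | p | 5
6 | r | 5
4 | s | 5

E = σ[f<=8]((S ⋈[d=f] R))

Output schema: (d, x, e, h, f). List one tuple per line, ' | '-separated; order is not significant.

Subexpression sizes:
  S → 5
  R → 5
  (S ⋈[d=f] R) → 2
  σ[f<=8]((S ⋈[d=f] R)) → 2

== RESULT ==
d | x | e | h | f
1 | p | 2 | 8 | 1
4 | s | 5 | 5 | 4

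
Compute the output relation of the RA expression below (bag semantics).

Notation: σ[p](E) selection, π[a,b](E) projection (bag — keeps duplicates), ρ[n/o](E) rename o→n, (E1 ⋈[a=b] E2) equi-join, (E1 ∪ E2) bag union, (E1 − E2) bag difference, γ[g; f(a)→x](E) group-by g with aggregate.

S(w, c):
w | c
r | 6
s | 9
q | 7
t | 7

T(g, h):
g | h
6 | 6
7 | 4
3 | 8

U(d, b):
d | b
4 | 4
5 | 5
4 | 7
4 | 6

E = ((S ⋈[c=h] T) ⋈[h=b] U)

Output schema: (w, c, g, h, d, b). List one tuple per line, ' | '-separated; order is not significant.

Row counts bottom-up:
  S → 4
  T → 3
  (S ⋈[c=h] T) → 1
  U → 4
  ((S ⋈[c=h] T) ⋈[h=b] U) → 1

== RESULT ==
w | c | g | h | d | b
r | 6 | 6 | 6 | 4 | 6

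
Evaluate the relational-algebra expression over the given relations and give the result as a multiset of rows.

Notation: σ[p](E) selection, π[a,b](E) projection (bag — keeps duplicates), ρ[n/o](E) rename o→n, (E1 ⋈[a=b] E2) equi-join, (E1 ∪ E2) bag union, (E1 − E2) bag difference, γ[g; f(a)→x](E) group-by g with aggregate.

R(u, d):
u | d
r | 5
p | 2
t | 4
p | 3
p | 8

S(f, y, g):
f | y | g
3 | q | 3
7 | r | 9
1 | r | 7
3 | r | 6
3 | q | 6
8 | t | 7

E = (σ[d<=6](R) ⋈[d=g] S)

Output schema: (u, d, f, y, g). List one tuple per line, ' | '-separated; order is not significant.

Per-node cardinality:
  R → 5
  σ[d<=6](R) → 4
  S → 6
  (σ[d<=6](R) ⋈[d=g] S) → 1

== RESULT ==
u | d | f | y | g
p | 3 | 3 | q | 3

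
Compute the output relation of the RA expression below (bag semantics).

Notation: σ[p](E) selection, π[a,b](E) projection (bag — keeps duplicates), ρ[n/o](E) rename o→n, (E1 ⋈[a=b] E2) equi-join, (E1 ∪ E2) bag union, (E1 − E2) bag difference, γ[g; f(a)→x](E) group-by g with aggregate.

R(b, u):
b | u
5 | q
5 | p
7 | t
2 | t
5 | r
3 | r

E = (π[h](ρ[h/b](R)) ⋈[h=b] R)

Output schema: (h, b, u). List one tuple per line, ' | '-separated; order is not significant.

Per-node cardinality:
  R → 6
  ρ[h/b](R) → 6
  π[h](ρ[h/b](R)) → 6
  R → 6
  (π[h](ρ[h/b](R)) ⋈[h=b] R) → 12

== RESULT ==
h | b | u
2 | 2 | t
3 | 3 | r
5 | 5 | p
5 | 5 | p
5 | 5 | p
5 | 5 | q
5 | 5 | q
5 | 5 | q
5 | 5 | r
5 | 5 | r
5 | 5 | r
7 | 7 | t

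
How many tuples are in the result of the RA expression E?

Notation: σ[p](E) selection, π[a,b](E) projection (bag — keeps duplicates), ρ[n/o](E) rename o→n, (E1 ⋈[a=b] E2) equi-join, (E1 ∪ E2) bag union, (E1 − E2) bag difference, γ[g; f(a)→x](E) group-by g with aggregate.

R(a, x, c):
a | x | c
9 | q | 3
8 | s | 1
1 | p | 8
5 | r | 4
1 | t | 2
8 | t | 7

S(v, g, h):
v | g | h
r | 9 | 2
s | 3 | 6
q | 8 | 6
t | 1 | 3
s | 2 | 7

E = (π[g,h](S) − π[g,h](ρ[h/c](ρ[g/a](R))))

Subexpression sizes:
  S → 5
  π[g,h](S) → 5
  R → 6
  ρ[g/a](R) → 6
  ρ[h/c](ρ[g/a](R)) → 6
  π[g,h](ρ[h/c](ρ[g/a](R))) → 6
  (π[g,h](S) − π[g,h](ρ[h/c](ρ[g/a](R)))) → 5

|E| = 5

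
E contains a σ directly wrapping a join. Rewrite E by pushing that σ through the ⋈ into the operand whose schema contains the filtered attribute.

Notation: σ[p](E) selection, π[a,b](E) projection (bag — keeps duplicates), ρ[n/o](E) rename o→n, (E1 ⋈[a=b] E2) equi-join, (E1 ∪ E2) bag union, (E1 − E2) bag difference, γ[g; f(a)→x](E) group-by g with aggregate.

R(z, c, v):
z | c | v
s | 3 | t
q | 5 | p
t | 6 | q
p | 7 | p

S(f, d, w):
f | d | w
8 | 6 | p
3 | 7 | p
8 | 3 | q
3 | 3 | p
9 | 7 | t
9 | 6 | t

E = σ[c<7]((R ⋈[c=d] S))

σ filters on c, owned by the left side.
E' = (σ[c<7](R) ⋈[c=d] S)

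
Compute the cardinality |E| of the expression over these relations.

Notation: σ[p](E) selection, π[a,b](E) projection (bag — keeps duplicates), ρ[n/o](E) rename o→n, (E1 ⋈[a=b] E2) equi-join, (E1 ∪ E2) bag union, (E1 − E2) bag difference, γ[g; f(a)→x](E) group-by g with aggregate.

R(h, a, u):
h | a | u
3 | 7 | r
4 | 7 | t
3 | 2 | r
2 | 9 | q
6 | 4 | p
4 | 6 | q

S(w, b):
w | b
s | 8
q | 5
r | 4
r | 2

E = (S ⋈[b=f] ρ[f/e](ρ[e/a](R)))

Stepwise |·|:
  S → 4
  R → 6
  ρ[e/a](R) → 6
  ρ[f/e](ρ[e/a](R)) → 6
  (S ⋈[b=f] ρ[f/e](ρ[e/a](R))) → 2

|E| = 2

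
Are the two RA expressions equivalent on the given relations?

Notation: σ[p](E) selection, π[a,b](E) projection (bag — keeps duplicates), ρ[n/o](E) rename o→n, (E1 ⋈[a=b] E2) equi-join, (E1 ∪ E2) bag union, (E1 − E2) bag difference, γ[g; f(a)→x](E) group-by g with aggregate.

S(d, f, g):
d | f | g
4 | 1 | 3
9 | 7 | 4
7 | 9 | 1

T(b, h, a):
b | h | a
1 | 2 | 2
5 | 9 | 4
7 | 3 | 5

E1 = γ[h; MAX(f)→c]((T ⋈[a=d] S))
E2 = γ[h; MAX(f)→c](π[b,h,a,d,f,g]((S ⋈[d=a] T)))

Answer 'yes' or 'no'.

E1 per-node cardinality:
  T → 3
  S → 3
  (T ⋈[a=d] S) → 1
  γ[h; MAX(f)→c]((T ⋈[a=d] S)) → 1
E2 per-node cardinality:
  S → 3
  T → 3
  (S ⋈[d=a] T) → 1
  π[b,h,a,d,f,g]((S ⋈[d=a] T)) → 1
  γ[h; MAX(f)→c](π[b,h,a,d,f,g]((S ⋈[d=a] T))) → 1

E1 and E2 produce the same multiset:
h | c
9 | 1

yes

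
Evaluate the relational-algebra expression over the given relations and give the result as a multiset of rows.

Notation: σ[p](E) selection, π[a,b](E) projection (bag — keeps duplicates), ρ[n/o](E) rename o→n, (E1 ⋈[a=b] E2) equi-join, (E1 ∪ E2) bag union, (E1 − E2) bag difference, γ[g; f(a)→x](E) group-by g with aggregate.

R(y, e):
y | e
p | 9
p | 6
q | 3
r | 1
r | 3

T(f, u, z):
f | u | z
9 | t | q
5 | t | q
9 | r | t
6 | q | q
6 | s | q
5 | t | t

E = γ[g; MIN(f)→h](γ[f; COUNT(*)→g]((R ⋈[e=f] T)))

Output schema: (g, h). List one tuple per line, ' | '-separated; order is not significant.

Row counts bottom-up:
  R → 5
  T → 6
  (R ⋈[e=f] T) → 4
  γ[f; COUNT(*)→g]((R ⋈[e=f] T)) → 2
  γ[g; MIN(f)→h](γ[f; COUNT(*)→g]((R ⋈[e=f] T))) → 1

== RESULT ==
g | h
2 | 6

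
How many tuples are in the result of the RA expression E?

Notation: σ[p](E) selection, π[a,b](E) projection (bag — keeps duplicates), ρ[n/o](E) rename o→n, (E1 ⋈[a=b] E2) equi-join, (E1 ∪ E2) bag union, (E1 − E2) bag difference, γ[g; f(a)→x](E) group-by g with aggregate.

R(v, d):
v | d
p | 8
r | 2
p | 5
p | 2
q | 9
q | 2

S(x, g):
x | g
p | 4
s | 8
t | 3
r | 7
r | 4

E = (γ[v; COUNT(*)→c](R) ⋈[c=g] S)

Subexpression sizes:
  R → 6
  γ[v; COUNT(*)→c](R) → 3
  S → 5
  (γ[v; COUNT(*)→c](R) ⋈[c=g] S) → 1

|E| = 1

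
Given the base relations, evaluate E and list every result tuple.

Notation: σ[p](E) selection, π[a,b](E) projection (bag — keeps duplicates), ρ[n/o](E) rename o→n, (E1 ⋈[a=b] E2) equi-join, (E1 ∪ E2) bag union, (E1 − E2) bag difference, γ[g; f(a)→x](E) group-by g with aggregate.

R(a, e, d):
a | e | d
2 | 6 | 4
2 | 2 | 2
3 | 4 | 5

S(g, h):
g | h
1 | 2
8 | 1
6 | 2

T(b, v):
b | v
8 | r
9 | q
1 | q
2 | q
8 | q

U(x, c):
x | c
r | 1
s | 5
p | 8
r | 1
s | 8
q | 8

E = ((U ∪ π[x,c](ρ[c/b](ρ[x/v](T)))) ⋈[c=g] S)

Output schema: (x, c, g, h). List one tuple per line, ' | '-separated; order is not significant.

Per-node cardinality:
  U → 6
  T → 5
  ρ[x/v](T) → 5
  ρ[c/b](ρ[x/v](T)) → 5
  π[x,c](ρ[c/b](ρ[x/v](T))) → 5
  (U ∪ π[x,c](ρ[c/b](ρ[x/v](T)))) → 11
  S → 3
  ((U ∪ π[x,c](ρ[c/b](ρ[x/v](T)))) ⋈[c=g] S) → 8

== RESULT ==
x | c | g | h
p | 8 | 8 | 1
q | 1 | 1 | 2
q | 8 | 8 | 1
q | 8 | 8 | 1
r | 1 | 1 | 2
r | 1 | 1 | 2
r | 8 | 8 | 1
s | 8 | 8 | 1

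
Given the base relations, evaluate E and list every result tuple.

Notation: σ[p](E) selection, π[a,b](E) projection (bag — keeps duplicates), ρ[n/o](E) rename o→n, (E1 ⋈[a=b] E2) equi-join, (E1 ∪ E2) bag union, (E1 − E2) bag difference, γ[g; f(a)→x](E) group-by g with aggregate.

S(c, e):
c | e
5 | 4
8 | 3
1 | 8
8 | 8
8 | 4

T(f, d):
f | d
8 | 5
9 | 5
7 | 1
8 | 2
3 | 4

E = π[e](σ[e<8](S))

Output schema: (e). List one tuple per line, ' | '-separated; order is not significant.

Per-node cardinality:
  S → 5
  σ[e<8](S) → 3
  π[e](σ[e<8](S)) → 3

== RESULT ==
e
3
4
4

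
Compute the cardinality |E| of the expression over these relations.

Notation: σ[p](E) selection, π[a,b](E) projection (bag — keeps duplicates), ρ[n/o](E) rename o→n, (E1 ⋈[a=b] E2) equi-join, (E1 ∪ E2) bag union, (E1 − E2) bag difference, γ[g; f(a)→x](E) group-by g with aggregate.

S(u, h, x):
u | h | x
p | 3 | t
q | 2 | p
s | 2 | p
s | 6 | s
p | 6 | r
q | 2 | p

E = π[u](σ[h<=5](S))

Subexpression sizes:
  S → 6
  σ[h<=5](S) → 4
  π[u](σ[h<=5](S)) → 4

|E| = 4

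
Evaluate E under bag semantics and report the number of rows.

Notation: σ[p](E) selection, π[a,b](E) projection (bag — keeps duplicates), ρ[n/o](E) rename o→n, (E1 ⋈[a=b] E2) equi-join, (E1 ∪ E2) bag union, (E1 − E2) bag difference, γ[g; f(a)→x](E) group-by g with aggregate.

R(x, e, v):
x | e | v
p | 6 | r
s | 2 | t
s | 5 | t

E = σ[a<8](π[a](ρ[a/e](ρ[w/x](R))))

Stepwise |·|:
  R → 3
  ρ[w/x](R) → 3
  ρ[a/e](ρ[w/x](R)) → 3
  π[a](ρ[a/e](ρ[w/x](R))) → 3
  σ[a<8](π[a](ρ[a/e](ρ[w/x](R)))) → 3

|E| = 3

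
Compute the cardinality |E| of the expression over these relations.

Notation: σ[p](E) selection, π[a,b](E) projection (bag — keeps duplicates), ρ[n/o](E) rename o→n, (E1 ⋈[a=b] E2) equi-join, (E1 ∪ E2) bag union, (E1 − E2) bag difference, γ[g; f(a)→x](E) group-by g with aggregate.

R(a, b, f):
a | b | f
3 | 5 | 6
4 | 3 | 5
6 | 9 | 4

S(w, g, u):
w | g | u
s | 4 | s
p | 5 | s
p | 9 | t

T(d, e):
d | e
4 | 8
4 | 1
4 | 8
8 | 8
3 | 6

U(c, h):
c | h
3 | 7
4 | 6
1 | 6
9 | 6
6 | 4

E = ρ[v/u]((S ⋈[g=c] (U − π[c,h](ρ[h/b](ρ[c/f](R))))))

Row counts bottom-up:
  S → 3
  U → 5
  R → 3
  ρ[c/f](R) → 3
  ρ[h/b](ρ[c/f](R)) → 3
  π[c,h](ρ[h/b](ρ[c/f](R))) → 3
  (U − π[c,h](ρ[h/b](ρ[c/f](R)))) → 5
  (S ⋈[g=c] (U − π[c,h](ρ[h/b](ρ[c/f](R))))) → 2
  ρ[v/u]((S ⋈[g=c] (U − π[c,h](ρ[h/b](ρ[c/f](R)))))) → 2

|E| = 2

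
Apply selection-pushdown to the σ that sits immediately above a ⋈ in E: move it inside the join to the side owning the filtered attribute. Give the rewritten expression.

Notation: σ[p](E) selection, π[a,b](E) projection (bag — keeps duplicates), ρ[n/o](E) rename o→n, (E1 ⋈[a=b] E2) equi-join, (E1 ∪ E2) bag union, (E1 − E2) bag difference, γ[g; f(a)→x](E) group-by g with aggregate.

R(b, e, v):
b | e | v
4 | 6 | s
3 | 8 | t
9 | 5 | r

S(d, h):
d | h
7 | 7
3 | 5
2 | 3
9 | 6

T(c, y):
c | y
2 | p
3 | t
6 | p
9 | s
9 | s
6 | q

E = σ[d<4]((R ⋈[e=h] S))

σ filters on d, owned by the right side.
E' = (R ⋈[e=h] σ[d<4](S))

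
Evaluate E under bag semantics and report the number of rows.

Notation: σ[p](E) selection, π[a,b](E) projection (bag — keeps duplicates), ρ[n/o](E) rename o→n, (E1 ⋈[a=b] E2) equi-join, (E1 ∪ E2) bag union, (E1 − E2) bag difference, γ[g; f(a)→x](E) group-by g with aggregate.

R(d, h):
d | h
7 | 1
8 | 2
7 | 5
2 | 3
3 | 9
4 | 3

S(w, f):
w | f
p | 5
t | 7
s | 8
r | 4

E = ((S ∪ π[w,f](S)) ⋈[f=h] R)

Subexpression sizes:
  S → 4
  S → 4
  π[w,f](S) → 4
  (S ∪ π[w,f](S)) → 8
  R → 6
  ((S ∪ π[w,f](S)) ⋈[f=h] R) → 2

|E| = 2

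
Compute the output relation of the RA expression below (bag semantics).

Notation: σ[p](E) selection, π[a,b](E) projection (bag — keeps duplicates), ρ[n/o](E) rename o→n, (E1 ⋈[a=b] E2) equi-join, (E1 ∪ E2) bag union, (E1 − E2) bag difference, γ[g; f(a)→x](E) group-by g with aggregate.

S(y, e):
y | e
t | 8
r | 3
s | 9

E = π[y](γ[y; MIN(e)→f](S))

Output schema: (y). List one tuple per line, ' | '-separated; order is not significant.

Row counts bottom-up:
  S → 3
  γ[y; MIN(e)→f](S) → 3
  π[y](γ[y; MIN(e)→f](S)) → 3

== RESULT ==
y
r
s
t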